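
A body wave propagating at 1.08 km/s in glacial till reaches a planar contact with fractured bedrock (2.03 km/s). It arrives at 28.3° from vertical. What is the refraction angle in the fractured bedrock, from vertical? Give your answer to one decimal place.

sin θ₁/V₁ = sin θ₂/V₂ ⇒ sin θ₂ = 2.03·sin 28.3°/1.08 = 2.03·0.4741/1.08 = 0.8911.
θ₂ = arcsin 0.8911 = 63.01° from the normal.

63.0°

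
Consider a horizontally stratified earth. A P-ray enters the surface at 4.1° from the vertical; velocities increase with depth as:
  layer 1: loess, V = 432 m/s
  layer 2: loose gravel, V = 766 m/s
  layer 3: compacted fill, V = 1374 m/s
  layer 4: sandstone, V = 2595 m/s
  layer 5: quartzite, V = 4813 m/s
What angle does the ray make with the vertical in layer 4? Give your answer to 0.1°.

Ray parameter p = sin 4.1° / 432 = 1.6550e-04 s/m.
sin θ_4 = p·V_4 = 1.6550e-04 × 2595 = 0.4295.
θ_4 = 25.43° from the vertical.

25.4°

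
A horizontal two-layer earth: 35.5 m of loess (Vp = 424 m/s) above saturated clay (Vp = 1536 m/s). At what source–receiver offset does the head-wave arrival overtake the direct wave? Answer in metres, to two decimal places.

θ_c = arcsin(424/1536) = 16.02°, so cos θ_c = 0.9611 and tᵢ = 2h cos θ_c/V₁ = 0.1609 s.
At crossover x/V₁ = x/V₂ + tᵢ ⇒ x = tᵢ/(1/V₁ − 1/V₂) = 0.16095/(2.3585e-03 − 6.5104e-04) = 94.26 m.

94.26 m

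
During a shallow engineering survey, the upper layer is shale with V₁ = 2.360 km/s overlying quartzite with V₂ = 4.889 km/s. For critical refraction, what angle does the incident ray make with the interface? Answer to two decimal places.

61.14°

At critical incidence the refracted ray runs along the interface (θ₂ = 90°), so sin θ_c = V₁/V₂.
θ_c = arcsin(2.360/4.889) = arcsin 0.4827 = 28.86°.
Measured from the interface: 90° − 28.86° = 61.14°.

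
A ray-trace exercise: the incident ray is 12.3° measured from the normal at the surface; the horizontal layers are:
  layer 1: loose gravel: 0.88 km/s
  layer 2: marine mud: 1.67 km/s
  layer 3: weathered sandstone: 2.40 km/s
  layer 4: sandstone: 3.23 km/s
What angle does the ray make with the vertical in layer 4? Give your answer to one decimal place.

51.4°

Snell's law across each interface conserves sin θ / V, so sin θ_4 = V_4·sin θ₁/V₁.
sin θ_4 = 3.23 × sin 12.3° / 0.88 = 0.7819.
θ_4 = 51.44° from the vertical.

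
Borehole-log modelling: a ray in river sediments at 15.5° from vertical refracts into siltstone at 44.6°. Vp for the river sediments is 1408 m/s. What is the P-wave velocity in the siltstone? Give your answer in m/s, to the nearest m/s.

3699 m/s

sin 15.5° = 0.2672; sin 44.6° = 0.7022.
V₂ = V₁·(sin θ₂/sin θ₁) = 1408·(0.7022/0.2672) = 3699.44 m/s.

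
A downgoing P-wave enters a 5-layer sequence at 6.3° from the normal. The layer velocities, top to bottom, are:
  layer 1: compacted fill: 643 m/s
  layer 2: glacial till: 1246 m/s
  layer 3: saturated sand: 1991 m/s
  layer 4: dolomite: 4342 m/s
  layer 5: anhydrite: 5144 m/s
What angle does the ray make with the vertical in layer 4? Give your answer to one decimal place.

47.8°

Snell's law across each interface conserves sin θ / V, so sin θ_4 = V_4·sin θ₁/V₁.
sin θ_4 = 4342 × sin 6.3° / 643 = 0.7410.
θ_4 = arcsin 0.7410 = 47.82°.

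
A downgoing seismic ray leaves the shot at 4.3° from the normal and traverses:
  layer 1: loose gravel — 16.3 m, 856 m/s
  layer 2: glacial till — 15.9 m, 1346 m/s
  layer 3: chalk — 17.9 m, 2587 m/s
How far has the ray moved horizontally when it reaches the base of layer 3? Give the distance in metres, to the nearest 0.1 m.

7.3 m

p = sin θ₁/V₁ = sin 4.3°/856 = 8.7592e-05 s/m is conserved through the stack.
Layer 1: θ = 4.30°; offset = 16.3·tan 4.30° = 1.226 m.
Layer 2: sin θ = p·1346 = 0.1179 → θ = 6.77°; offset = 15.9·tan 6.77° = 1.888 m.
Layer 3: sin θ = p·2587 = 0.2266 → θ = 13.10°; offset = 17.9·tan 13.10° = 4.164 m.
Summing the layer offsets gives 7.278 m.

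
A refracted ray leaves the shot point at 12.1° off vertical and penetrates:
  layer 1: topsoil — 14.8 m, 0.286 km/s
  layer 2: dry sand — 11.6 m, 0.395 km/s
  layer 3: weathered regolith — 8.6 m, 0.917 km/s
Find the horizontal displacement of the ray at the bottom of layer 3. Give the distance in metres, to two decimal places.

14.49 m

p = sin θ₁/V₁ = sin 12.1°/0.286 = 7.3293e-01 s/km is conserved through the stack.
Layer 1: θ = 12.10°; offset = 14.8·tan 12.10° = 3.1728 m.
Layer 2: sin θ = p·0.395 = 0.2895 → θ = 16.83°; offset = 11.6·tan 16.83° = 3.5085 m.
Layer 3: sin θ = p·0.917 = 0.6721 → θ = 42.23°; offset = 8.6·tan 42.23° = 7.8060 m.
Σ offsets = 14.4874 m.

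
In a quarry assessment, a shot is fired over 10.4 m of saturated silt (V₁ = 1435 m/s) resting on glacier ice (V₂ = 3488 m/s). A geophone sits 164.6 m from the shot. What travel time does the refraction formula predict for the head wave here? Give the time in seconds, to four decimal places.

0.0604 s

t = x/V₂ + 2h·√(V₂²−V₁²)/(V₁V₂).
√(V₂²−V₁²) = √(3488²−1435²) = 3179.1 m/s; delay term = 2·10.4·3179.1/(1435·3488) = 0.01321 s.
t = 164.6/3488 + 0.01321 = 0.06040 s.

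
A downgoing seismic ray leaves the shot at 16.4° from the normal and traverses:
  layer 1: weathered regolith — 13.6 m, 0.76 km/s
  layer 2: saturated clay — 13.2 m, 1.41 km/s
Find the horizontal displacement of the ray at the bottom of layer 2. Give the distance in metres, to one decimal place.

Apply Snell's law at each interface; in layer i the horizontal offset is hᵢ·tan θᵢ.
Layer 1: θ = 16.40°; offset = 13.6·tan 16.40° = 4.003 m.
Layer 2: sin θ = 1.41·sin 16.4°/0.76 = 0.5238, θ = 31.59°; offset = 13.2·tan 31.59° = 8.117 m.
Total horizontal offset = 12.120 m.

12.1 m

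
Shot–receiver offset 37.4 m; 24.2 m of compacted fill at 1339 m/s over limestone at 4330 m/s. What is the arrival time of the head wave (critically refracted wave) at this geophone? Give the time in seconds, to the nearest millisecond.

0.043 s

θ_c = arcsin(V₁/V₂) = arcsin(1339/4330) = 18.01°, cos θ_c = 0.9510.
Intercept time tᵢ = 2h cos θ_c / V₁ = 2·24.2·0.9510/1339 = 0.03437 s.
t = x/V₂ + tᵢ = 37.4/4330 + 0.03437 = 0.04301 s.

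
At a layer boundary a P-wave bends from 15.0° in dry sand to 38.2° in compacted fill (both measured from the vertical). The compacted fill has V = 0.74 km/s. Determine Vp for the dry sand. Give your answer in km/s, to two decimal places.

Snell's law: sin 15.0°/V₁ = sin 38.2°/V₂.
V₁ = V₂·sin 15.0°/sin 38.2° = 0.74 × 0.4185 = 0.31 km/s.

0.31 km/s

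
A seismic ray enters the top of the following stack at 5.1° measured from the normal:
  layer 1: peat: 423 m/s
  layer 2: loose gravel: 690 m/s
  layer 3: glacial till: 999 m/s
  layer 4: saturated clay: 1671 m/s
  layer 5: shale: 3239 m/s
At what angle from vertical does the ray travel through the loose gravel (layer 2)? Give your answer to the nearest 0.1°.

Ray parameter p = sin 5.1° / 423 = 2.1015e-04 s/m.
sin θ_2 = p·V_2 = 2.1015e-04 × 690 = 0.1450.
θ_2 = 8.34° from the vertical.

8.3°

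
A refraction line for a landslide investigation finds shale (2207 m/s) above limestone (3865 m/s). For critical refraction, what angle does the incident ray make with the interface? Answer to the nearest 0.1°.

At critical incidence the refracted ray runs along the interface (θ₂ = 90°), so sin θ_c = V₁/V₂.
θ_c = arcsin(2207/3865) = arcsin 0.5710 = 34.82°.
Measured from the interface: 90° − 34.82° = 55.18°.

55.2°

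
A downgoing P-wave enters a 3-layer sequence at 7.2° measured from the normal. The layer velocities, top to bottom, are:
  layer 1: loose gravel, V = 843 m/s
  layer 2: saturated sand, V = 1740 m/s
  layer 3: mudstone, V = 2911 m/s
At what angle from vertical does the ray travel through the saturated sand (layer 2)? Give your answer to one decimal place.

15.0°

Snell's law across each interface conserves sin θ / V, so sin θ_2 = V_2·sin θ₁/V₁.
sin θ_2 = 1740 × sin 7.2° / 843 = 0.2587.
θ_2 = 14.99° from the vertical.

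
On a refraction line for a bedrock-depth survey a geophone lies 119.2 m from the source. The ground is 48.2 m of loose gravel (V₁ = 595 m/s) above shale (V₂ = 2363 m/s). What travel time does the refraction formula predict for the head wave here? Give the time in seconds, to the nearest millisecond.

θ_c = arcsin(V₁/V₂) = arcsin(595/2363) = 14.58°, cos θ_c = 0.9678.
Intercept time tᵢ = 2h cos θ_c / V₁ = 2·48.2·0.9678/595 = 0.15680 s.
t = x/V₂ + tᵢ = 119.2/2363 + 0.15680 = 0.20724 s.

0.207 s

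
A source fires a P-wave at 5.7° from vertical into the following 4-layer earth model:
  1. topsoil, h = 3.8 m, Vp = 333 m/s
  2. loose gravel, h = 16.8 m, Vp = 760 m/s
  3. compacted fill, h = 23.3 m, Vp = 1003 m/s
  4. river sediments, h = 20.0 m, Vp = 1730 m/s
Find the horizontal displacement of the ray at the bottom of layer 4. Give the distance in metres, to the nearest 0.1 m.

p = sin θ₁/V₁ = sin 5.7°/333 = 2.9826e-04 s/m is conserved through the stack.
Layer 1: θ = 5.70°; offset = 3.8·tan 5.70° = 0.379 m.
Layer 2: sin θ = p·760 = 0.2267 → θ = 13.10°; offset = 16.8·tan 13.10° = 3.910 m.
Layer 3: sin θ = p·1003 = 0.2992 → θ = 17.41°; offset = 23.3·tan 17.41° = 7.305 m.
Layer 4: sin θ = p·1730 = 0.5160 → θ = 31.06°; offset = 20.0·tan 31.06° = 12.047 m.
Σ offsets = 23.641 m.

23.6 m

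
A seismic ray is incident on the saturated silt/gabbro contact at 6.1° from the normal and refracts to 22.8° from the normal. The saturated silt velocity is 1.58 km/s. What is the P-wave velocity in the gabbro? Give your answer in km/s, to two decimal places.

Snell's law: sin 6.1°/V₁ = sin 22.8°/V₂.
V₂ = V₁·sin 22.8°/sin 6.1° = 1.58 × 3.6467 = 5.76 km/s.

5.76 km/s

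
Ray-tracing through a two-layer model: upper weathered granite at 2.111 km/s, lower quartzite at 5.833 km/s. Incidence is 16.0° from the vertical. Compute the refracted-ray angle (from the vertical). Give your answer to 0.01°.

49.61°

sin θ₁/V₁ = sin θ₂/V₂ ⇒ sin θ₂ = 5.833·sin 16.0°/2.111 = 5.833·0.2756/2.111 = 0.7616.
θ₂ = arcsin 0.7616 = 49.61° from the normal.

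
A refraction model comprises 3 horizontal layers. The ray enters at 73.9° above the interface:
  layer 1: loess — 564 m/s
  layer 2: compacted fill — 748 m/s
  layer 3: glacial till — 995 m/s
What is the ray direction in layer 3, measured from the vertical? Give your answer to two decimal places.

From the normal: θ₁ = 90° − 73.9° = 16.1°.
Snell's law across each interface conserves sin θ / V, so sin θ_3 = V_3·sin θ₁/V₁.
sin θ_3 = 995 × sin 16.1° / 564 = 0.4892.
θ_3 = 29.29° from the vertical.

29.29°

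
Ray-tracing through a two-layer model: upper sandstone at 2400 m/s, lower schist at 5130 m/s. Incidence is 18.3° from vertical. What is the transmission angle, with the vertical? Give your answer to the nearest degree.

42°

Snell's law: sin θ₂ = (V₂/V₁)·sin θ₁ = (5130/2400)·sin 18.3° = 0.6712.
θ₂ = sin⁻¹(0.6712) = 42.16° (from vertical).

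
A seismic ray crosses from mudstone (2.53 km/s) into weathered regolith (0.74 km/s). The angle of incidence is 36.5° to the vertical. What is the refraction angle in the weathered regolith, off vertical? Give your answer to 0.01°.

sin θ₁/V₁ = sin θ₂/V₂ ⇒ sin θ₂ = 0.74·sin 36.5°/2.53 = 0.74·0.5948/2.53 = 0.1740.
θ₂ = arcsin 0.1740 = 10.02° from the normal.

10.02°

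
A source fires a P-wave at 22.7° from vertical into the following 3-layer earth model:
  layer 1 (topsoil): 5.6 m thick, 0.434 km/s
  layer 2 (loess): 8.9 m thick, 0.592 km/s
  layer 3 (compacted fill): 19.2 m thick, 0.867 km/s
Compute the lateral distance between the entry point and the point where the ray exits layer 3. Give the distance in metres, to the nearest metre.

p = sin θ₁/V₁ = sin 22.7°/0.434 = 8.8918e-01 s/km is conserved through the stack.
Layer 1: θ = 22.70°; offset = 5.6·tan 22.70° = 2.343 m.
Layer 2: sin θ = p·0.592 = 0.5264 → θ = 31.76°; offset = 8.9·tan 31.76° = 5.510 m.
Layer 3: sin θ = p·0.867 = 0.7709 → θ = 50.44°; offset = 19.2·tan 50.44° = 23.239 m.
Σ offsets = 31.092 m.

31 m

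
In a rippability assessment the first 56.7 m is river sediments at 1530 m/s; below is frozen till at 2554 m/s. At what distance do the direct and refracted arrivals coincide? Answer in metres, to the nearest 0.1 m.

226.5 m

θ_c = arcsin(1530/2554) = 36.80°, so cos θ_c = 0.8007 and tᵢ = 2h cos θ_c/V₁ = 0.0593 s.
At crossover x/V₁ = x/V₂ + tᵢ ⇒ x = tᵢ/(1/V₁ − 1/V₂) = 0.05935/(6.5359e-04 − 3.9154e-04) = 226.47 m.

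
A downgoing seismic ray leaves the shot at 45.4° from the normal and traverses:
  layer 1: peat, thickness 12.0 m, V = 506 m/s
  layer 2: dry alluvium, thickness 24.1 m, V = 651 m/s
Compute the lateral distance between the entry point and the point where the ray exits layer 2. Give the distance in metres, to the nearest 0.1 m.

67.2 m

p = sin θ₁/V₁ = sin 45.4°/506 = 1.4072e-03 s/m is conserved through the stack.
Layer 1: θ = 45.40°; offset = 12.0·tan 45.40° = 12.169 m.
Layer 2: sin θ = p·651 = 0.9161 → θ = 66.36°; offset = 24.1·tan 66.36° = 55.051 m.
Σ offsets = 67.220 m.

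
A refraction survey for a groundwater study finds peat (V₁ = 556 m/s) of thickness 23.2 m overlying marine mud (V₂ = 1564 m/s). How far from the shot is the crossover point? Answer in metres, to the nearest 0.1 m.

θ_c = arcsin(556/1564) = 20.82°, so cos θ_c = 0.9347 and tᵢ = 2h cos θ_c/V₁ = 0.0780 s.
At crossover x/V₁ = x/V₂ + tᵢ ⇒ x = tᵢ/(1/V₁ − 1/V₂) = 0.07800/(1.7986e-03 − 6.3939e-04) = 67.29 m.

67.3 m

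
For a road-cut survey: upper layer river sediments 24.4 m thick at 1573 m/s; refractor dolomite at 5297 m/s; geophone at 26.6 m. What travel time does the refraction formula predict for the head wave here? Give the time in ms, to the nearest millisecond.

35 ms

t = x/V₂ + 2h·√(V₂²−V₁²)/(V₁V₂).
√(V₂²−V₁²) = √(5297²−1573²) = 5058.1 m/s; delay term = 2·24.4·5058.1/(1573·5297) = 0.02962 s.
t = 26.6/5297 + 0.02962 = 0.03465 s.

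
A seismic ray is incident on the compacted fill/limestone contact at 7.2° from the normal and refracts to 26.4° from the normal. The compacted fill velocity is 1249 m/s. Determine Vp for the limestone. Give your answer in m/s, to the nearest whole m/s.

Snell's law: sin 7.2°/V₁ = sin 26.4°/V₂.
V₂ = V₁·sin 26.4°/sin 7.2° = 1249 × 3.5476 = 4430.98 m/s.

4431 m/s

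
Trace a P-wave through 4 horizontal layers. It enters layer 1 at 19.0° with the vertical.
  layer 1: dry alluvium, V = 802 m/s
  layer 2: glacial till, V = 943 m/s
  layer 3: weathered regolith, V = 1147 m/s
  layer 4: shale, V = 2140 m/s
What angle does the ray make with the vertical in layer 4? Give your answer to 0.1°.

60.3°

Ray parameter p = sin 19.0° / 802 = 4.0595e-04 s/m.
sin θ_4 = p·V_4 = 4.0595e-04 × 2140 = 0.8687.
θ_4 = arcsin 0.8687 = 60.31°.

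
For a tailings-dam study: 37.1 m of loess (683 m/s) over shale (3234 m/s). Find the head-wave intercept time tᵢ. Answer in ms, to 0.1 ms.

θ_c = arcsin(V₁/V₂) = arcsin(683/3234) = 12.19°; cos θ_c = 0.9774.
tᵢ = 2h·cos θ_c / V₁ = 2·37.1·0.9774 / 683 = 0.10619 s.

106.2 ms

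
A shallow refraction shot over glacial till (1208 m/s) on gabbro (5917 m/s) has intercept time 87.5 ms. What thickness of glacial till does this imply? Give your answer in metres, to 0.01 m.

θ_c = arcsin(1208/5917) = 11.78°; cos θ_c = 0.9789.
tᵢ = 2h cos θ_c/V₁ ⇒ h = tᵢ·V₁/(2 cos θ_c) = 0.0875·1208/(2·0.9789) = 53.99 m.

53.99 m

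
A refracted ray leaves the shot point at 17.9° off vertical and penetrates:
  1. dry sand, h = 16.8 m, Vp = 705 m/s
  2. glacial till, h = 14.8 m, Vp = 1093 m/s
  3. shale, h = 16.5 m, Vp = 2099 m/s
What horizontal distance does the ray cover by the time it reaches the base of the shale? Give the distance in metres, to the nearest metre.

p = sin θ₁/V₁ = sin 17.9°/705 = 4.3597e-04 s/m is conserved through the stack.
Layer 1: θ = 17.90°; offset = 16.8·tan 17.90° = 5.426 m.
Layer 2: sin θ = p·1093 = 0.4765 → θ = 28.46°; offset = 14.8·tan 28.46° = 8.022 m.
Layer 3: sin θ = p·2099 = 0.9151 → θ = 66.22°; offset = 16.5·tan 66.22° = 37.444 m.
Summing the layer offsets gives 50.892 m.

51 m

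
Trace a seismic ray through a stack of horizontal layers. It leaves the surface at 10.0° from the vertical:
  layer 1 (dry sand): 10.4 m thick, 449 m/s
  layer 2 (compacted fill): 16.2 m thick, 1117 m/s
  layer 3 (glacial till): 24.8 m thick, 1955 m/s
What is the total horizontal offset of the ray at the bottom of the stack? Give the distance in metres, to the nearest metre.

38 m

Ray parameter p = sin 10.0° / 449 m/s = 3.8674e-04 s/m.
Layer 1: θ = 10.00°; offset = 10.4·tan 10.00° = 1.834 m.
Layer 2: sin θ = p·1117 = 0.4320 → θ = 25.59°; offset = 16.2·tan 25.59° = 7.760 m.
Layer 3: sin θ = p·1955 = 0.7561 → θ = 49.12°; offset = 24.8·tan 49.12° = 28.650 m.
Total horizontal offset = 38.244 m.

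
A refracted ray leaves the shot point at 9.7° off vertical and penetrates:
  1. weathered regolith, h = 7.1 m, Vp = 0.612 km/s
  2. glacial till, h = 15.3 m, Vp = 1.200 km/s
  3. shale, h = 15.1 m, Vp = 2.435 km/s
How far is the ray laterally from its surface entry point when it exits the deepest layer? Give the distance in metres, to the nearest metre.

20 m

p = sin θ₁/V₁ = sin 9.7°/0.612 = 2.7531e-01 s/km is conserved through the stack.
Layer 1: θ = 9.70°; offset = 7.1·tan 9.70° = 1.214 m.
Layer 2: sin θ = p·1.200 = 0.3304 → θ = 19.29°; offset = 15.3·tan 19.29° = 5.355 m.
Layer 3: sin θ = p·2.435 = 0.6704 → θ = 42.10°; offset = 15.1·tan 42.10° = 13.642 m.
Summing the layer offsets gives 20.211 m.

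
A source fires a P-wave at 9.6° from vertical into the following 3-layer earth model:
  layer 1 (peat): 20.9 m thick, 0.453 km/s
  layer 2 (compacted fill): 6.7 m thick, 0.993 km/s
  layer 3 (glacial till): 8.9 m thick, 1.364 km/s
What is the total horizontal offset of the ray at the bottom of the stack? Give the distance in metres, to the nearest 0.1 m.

Apply Snell's law at each interface; in layer i the horizontal offset is hᵢ·tan θᵢ.
Layer 1: θ = 9.60°; offset = 20.9·tan 9.60° = 3.535 m.
Layer 2: sin θ = 0.993·sin 9.6°/0.453 = 0.3656, θ = 21.44°; offset = 6.7·tan 21.44° = 2.631 m.
Layer 3: sin θ = 1.364·sin 9.6°/0.453 = 0.5021, θ = 30.14°; offset = 8.9·tan 30.14° = 5.168 m.
Total horizontal offset = 11.334 m.

11.3 m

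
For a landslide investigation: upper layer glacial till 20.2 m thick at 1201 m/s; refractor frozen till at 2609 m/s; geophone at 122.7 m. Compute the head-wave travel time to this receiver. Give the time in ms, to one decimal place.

76.9 ms

θ_c = arcsin(V₁/V₂) = arcsin(1201/2609) = 27.41°, cos θ_c = 0.8877.
Intercept time tᵢ = 2h cos θ_c / V₁ = 2·20.2·0.8877/1201 = 0.02986 s.
t = x/V₂ + tᵢ = 122.7/2609 + 0.02986 = 0.07689 s.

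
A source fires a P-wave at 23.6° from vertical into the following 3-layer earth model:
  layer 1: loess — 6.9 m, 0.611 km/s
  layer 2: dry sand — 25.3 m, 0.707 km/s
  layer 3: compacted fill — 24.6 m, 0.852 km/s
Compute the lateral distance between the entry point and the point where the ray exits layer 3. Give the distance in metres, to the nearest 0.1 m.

p = sin θ₁/V₁ = sin 23.6°/0.611 = 6.5524e-01 s/km is conserved through the stack.
Layer 1: θ = 23.60°; offset = 6.9·tan 23.60° = 3.015 m.
Layer 2: sin θ = p·0.707 = 0.4633 → θ = 27.60°; offset = 25.3·tan 27.60° = 13.225 m.
Layer 3: sin θ = p·0.852 = 0.5583 → θ = 33.94°; offset = 24.6·tan 33.94° = 16.553 m.
Total horizontal offset = 32.792 m.

32.8 m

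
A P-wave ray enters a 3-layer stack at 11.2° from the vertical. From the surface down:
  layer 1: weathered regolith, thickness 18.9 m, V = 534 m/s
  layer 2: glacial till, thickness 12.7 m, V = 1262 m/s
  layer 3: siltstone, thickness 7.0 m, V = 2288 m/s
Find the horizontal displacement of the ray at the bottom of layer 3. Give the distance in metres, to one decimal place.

Ray parameter p = sin 11.2° / 534 m/s = 3.6373e-04 s/m.
Layer 1: θ = 11.20°; offset = 18.9·tan 11.20° = 3.742 m.
Layer 2: sin θ = p·1262 = 0.4590 → θ = 27.32°; offset = 12.7·tan 27.32° = 6.562 m.
Layer 3: sin θ = p·2288 = 0.8322 → θ = 56.33°; offset = 7.0·tan 56.33° = 10.507 m.
Σ offsets = 20.811 m.

20.8 m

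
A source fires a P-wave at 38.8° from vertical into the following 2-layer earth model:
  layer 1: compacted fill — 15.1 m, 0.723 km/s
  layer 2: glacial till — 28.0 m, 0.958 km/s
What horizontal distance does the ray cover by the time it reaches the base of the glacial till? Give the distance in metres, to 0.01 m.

53.85 m

Apply Snell's law at each interface; in layer i the horizontal offset is hᵢ·tan θᵢ.
Layer 1: θ = 38.80°; offset = 15.1·tan 38.80° = 12.1407 m.
Layer 2: sin θ = 0.958·sin 38.8°/0.723 = 0.8303, θ = 56.13°; offset = 28.0·tan 56.13° = 41.7103 m.
Total horizontal offset = 53.8510 m.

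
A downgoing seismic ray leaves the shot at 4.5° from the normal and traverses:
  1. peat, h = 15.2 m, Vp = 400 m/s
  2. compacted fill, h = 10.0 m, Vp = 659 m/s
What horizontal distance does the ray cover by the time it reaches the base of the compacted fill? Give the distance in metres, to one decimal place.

2.5 m

Apply Snell's law at each interface; in layer i the horizontal offset is hᵢ·tan θᵢ.
Layer 1: θ = 4.50°; offset = 15.2·tan 4.50° = 1.196 m.
Layer 2: sin θ = 659·sin 4.5°/400 = 0.1293, θ = 7.43°; offset = 10.0·tan 7.43° = 1.304 m.
Σ offsets = 2.500 m.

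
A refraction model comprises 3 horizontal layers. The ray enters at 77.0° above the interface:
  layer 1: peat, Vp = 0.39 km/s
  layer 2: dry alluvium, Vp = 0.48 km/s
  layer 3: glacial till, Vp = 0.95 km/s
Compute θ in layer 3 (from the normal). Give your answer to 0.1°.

From the normal: θ₁ = 90° − 77.0° = 13.0°.
Ray parameter p = sin 13.0° / 0.39 = 5.7680e-01 s/km.
sin θ_3 = p·V_3 = 5.7680e-01 × 0.95 = 0.5480.
θ_3 = arcsin 0.5480 = 33.23°.

33.2°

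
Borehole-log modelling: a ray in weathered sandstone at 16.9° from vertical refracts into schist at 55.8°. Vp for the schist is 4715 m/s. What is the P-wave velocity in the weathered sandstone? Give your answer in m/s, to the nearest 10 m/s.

1660 m/s

Snell's law: sin 16.9°/V₁ = sin 55.8°/V₂.
V₁ = V₂·sin 16.9°/sin 55.8° = 4715 × 0.3515 = 1657.23 m/s.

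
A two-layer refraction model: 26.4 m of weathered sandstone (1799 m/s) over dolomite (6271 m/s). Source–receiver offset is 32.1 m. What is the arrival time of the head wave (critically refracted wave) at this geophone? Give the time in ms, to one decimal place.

θ_c = arcsin(V₁/V₂) = arcsin(1799/6271) = 16.67°, cos θ_c = 0.9580.
Intercept time tᵢ = 2h cos θ_c / V₁ = 2·26.4·0.9580/1799 = 0.02812 s.
t = x/V₂ + tᵢ = 32.1/6271 + 0.02812 = 0.03323 s.

33.2 ms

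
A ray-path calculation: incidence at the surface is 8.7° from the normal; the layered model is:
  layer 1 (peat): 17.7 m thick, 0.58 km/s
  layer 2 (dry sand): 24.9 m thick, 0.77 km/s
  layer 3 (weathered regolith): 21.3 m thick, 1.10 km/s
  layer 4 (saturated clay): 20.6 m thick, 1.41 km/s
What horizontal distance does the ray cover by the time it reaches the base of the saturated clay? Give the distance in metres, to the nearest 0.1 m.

Apply Snell's law at each interface; in layer i the horizontal offset is hᵢ·tan θᵢ.
Layer 1: θ = 8.70°; offset = 17.7·tan 8.70° = 2.708 m.
Layer 2: sin θ = 0.77·sin 8.7°/0.58 = 0.2008, θ = 11.58°; offset = 24.9·tan 11.58° = 5.104 m.
Layer 3: sin θ = 1.10·sin 8.7°/0.58 = 0.2869, θ = 16.67°; offset = 21.3·tan 16.67° = 6.379 m.
Layer 4: sin θ = 1.41·sin 8.7°/0.58 = 0.3677, θ = 21.58°; offset = 20.6·tan 21.58° = 8.146 m.
Total horizontal offset = 22.337 m.

22.3 m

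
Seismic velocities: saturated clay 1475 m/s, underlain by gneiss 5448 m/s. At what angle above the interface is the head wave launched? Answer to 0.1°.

At critical incidence the refracted ray runs along the interface (θ₂ = 90°), so sin θ_c = V₁/V₂.
θ_c = arcsin(1475/5448) = arcsin 0.2707 = 15.71°.
Measured from the interface: 90° − 15.71° = 74.29°.

74.3°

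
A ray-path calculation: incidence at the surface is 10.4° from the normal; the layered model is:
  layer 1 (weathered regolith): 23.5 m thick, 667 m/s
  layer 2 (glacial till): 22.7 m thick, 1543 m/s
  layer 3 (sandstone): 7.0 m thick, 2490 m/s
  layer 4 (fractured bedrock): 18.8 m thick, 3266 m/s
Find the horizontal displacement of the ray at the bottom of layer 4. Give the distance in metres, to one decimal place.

p = sin θ₁/V₁ = sin 10.4°/667 = 2.7064e-04 s/m is conserved through the stack.
Layer 1: θ = 10.40°; offset = 23.5·tan 10.40° = 4.313 m.
Layer 2: sin θ = p·1543 = 0.4176 → θ = 24.68°; offset = 22.7·tan 24.68° = 10.433 m.
Layer 3: sin θ = p·2490 = 0.6739 → θ = 42.37°; offset = 7.0·tan 42.37° = 6.385 m.
Layer 4: sin θ = p·3266 = 0.8839 → θ = 62.12°; offset = 18.8·tan 62.12° = 35.536 m.
Total horizontal offset = 56.666 m.

56.7 m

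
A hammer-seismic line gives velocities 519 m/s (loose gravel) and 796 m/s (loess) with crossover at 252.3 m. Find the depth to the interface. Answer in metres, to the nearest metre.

58 m

x_cross = 2h·√((V₂+V₁)/(V₂−V₁)) → h = x_cross / (2·√((V₂+V₁)/(V₂−V₁))).
√((V₂+V₁)/(V₂−V₁)) = √((796+519)/(796−519)) = 2.1788.
h = 252.3 / (2·2.1788) = 57.90 m.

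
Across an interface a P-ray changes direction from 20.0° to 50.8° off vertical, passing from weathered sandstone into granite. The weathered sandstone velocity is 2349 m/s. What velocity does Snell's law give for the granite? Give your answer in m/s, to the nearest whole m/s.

Snell's law: sin 20.0°/V₁ = sin 50.8°/V₂.
V₂ = V₁·sin 50.8°/sin 20.0° = 2349 × 2.2658 = 5322.33 m/s.

5322 m/s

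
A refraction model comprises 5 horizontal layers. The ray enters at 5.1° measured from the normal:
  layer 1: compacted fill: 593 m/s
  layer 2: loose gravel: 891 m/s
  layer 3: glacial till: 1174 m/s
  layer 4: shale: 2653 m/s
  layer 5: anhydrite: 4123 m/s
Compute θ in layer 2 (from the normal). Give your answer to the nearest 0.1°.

7.7°

Ray parameter p = sin 5.1° / 593 = 1.4991e-04 s/m.
sin θ_2 = p·V_2 = 1.4991e-04 × 891 = 0.1336.
θ_2 = arcsin 0.1336 = 7.68°.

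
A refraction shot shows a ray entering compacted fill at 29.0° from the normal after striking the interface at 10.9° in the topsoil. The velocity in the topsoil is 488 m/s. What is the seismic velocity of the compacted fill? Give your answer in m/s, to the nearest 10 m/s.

1250 m/s

Snell's law: sin 10.9°/V₁ = sin 29.0°/V₂.
V₂ = V₁·sin 29.0°/sin 10.9° = 488 × 2.5638 = 1251.15 m/s.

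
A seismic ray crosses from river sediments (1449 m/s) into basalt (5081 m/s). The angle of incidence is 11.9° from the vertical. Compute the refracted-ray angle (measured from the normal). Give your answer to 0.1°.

46.3°

sin θ₁/V₁ = sin θ₂/V₂ ⇒ sin θ₂ = 5081·sin 11.9°/1449 = 5081·0.2062/1449 = 0.7231.
θ₂ = arcsin 0.7231 = 46.31° from the normal.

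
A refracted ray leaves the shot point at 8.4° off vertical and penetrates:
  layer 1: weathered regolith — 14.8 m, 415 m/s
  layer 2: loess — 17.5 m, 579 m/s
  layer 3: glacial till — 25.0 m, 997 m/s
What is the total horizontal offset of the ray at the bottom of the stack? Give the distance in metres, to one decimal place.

15.2 m

p = sin θ₁/V₁ = sin 8.4°/415 = 3.5201e-04 s/m is conserved through the stack.
Layer 1: θ = 8.40°; offset = 14.8·tan 8.40° = 2.185 m.
Layer 2: sin θ = p·579 = 0.2038 → θ = 11.76°; offset = 17.5·tan 11.76° = 3.643 m.
Layer 3: sin θ = p·997 = 0.3510 → θ = 20.55°; offset = 25.0·tan 20.55° = 9.370 m.
Σ offsets = 15.198 m.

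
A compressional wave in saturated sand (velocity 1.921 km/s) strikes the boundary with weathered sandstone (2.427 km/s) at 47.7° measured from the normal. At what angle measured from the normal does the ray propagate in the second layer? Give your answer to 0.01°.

Snell's law: sin θ₂ = (V₂/V₁)·sin θ₁ = (2.427/1.921)·sin 47.7° = 0.9345.
θ₂ = arcsin 0.9345 = 69.14° from the normal.

69.14°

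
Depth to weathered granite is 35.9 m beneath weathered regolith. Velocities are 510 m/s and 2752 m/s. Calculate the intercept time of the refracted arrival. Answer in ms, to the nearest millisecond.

tᵢ = 2h·√(V₂²−V₁²)/(V₁V₂).
√(V₂²−V₁²) = √(2752²−510²) = 2704.3 m/s.
tᵢ = 2·35.9·2704.3/(510·2752) = 0.13835 s.

138 ms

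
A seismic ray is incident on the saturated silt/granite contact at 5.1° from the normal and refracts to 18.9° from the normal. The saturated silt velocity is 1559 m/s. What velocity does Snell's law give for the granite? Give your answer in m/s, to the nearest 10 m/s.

sin 5.1° = 0.0889; sin 18.9° = 0.3239.
V₂ = V₁·(sin θ₂/sin θ₁) = 1559·(0.3239/0.0889) = 5680.76 m/s.

5680 m/s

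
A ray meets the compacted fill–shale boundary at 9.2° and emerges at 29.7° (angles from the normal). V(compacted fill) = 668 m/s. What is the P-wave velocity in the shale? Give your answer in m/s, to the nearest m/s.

2070 m/s

Snell's law: sin 9.2°/V₁ = sin 29.7°/V₂.
V₂ = V₁·sin 29.7°/sin 9.2° = 668 × 3.0989 = 2070.08 m/s.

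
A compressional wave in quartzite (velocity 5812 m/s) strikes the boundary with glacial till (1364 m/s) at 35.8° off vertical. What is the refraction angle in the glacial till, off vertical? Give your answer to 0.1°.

7.9°

sin θ₁/V₁ = sin θ₂/V₂ ⇒ sin θ₂ = 1364·sin 35.8°/5812 = 1364·0.5850/5812 = 0.1373.
θ₂ = arcsin 0.1373 = 7.89° from the normal.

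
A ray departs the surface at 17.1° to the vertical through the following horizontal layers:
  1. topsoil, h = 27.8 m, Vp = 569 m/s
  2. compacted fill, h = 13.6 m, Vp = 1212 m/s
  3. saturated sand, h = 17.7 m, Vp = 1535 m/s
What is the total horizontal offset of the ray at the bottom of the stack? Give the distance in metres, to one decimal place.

42.5 m

Apply Snell's law at each interface; in layer i the horizontal offset is hᵢ·tan θᵢ.
Layer 1: θ = 17.10°; offset = 27.8·tan 17.10° = 8.552 m.
Layer 2: sin θ = 1212·sin 17.1°/569 = 0.6263, θ = 38.78°; offset = 13.6·tan 38.78° = 10.927 m.
Layer 3: sin θ = 1535·sin 17.1°/569 = 0.7932, θ = 52.49°; offset = 17.7·tan 52.49° = 23.058 m.
Σ offsets = 42.537 m.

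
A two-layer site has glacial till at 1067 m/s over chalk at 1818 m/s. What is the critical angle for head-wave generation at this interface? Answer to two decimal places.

At critical incidence the refracted ray runs along the interface (θ₂ = 90°), so sin θ_c = V₁/V₂.
θ_c = arcsin(1067/1818) = arcsin 0.5869 = 35.94°.

35.94°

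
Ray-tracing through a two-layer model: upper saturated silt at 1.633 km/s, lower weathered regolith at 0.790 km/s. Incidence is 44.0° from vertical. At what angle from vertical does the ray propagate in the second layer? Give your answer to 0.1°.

sin θ₁/V₁ = sin θ₂/V₂ ⇒ sin θ₂ = 0.790·sin 44.0°/1.633 = 0.790·0.6947/1.633 = 0.3361.
θ₂ = arcsin 0.3361 = 19.64° from the normal.

19.6°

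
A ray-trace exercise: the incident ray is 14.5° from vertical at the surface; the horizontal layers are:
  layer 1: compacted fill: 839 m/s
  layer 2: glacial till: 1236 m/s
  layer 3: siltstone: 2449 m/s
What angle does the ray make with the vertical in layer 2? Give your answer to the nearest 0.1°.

21.6°

Ray parameter p = sin 14.5° / 839 = 2.9843e-04 s/m.
sin θ_2 = p·V_2 = 2.9843e-04 × 1236 = 0.3689.
θ_2 = arcsin 0.3689 = 21.65°.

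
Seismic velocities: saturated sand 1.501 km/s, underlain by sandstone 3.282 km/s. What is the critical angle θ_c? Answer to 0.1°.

Critical incidence: sin θ_c = V₁/V₂ = 1.501/3.282 = 0.4573.
θ_c = arcsin 0.4573 = 27.22°.

27.2°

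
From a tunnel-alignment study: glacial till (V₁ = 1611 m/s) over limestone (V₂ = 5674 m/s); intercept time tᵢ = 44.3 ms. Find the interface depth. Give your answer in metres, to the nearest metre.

θ_c = arcsin(1611/5674) = 16.49°; cos θ_c = 0.9588.
tᵢ = 2h cos θ_c/V₁ ⇒ h = tᵢ·V₁/(2 cos θ_c) = 0.0443·1611/(2·0.9588) = 37.22 m.

37 m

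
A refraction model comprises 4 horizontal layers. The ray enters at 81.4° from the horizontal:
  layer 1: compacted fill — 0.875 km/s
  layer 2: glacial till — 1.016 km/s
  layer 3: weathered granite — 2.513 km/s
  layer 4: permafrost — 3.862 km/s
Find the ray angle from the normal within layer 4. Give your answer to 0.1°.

41.3°

From the normal: θ₁ = 90° − 81.4° = 8.6°.
Ray parameter p = sin 8.6° / 0.875 = 1.7090e-01 s/km.
sin θ_4 = p·V_4 = 1.7090e-01 × 3.862 = 0.6600.
θ_4 = 41.30° from the vertical.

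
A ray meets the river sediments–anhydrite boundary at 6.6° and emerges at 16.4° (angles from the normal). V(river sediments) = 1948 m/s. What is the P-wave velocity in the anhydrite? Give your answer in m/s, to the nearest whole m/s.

Snell's law: sin 6.6°/V₁ = sin 16.4°/V₂.
V₂ = V₁·sin 16.4°/sin 6.6° = 1948 × 2.4565 = 4785.23 m/s.

4785 m/s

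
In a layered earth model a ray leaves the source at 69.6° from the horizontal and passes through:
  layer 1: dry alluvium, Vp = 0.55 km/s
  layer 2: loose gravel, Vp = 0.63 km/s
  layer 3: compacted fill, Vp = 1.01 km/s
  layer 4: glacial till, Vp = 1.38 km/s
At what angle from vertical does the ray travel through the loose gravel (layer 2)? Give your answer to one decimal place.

23.5°

From the normal: θ₁ = 90° − 69.6° = 20.4°.
Snell's law across each interface conserves sin θ / V, so sin θ_2 = V_2·sin θ₁/V₁.
sin θ_2 = 0.63 × sin 20.4° / 0.55 = 0.3993.
θ_2 = arcsin 0.3993 = 23.53°.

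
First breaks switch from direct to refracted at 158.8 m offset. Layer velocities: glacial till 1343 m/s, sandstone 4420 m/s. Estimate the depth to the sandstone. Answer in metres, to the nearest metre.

58 m

x_cross = 2h·√((V₂+V₁)/(V₂−V₁)) → h = x_cross / (2·√((V₂+V₁)/(V₂−V₁))).
√((V₂+V₁)/(V₂−V₁)) = √((4420+1343)/(4420−1343)) = 1.3685.
h = 158.8 / (2·1.3685) = 58.02 m.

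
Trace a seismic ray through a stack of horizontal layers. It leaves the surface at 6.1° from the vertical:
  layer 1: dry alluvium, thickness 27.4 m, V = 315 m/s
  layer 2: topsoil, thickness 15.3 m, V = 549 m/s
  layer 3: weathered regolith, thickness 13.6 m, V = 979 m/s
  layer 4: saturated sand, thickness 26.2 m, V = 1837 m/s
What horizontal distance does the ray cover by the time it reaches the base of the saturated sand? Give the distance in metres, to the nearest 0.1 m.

31.3 m

p = sin θ₁/V₁ = sin 6.1°/315 = 3.3735e-04 s/m is conserved through the stack.
Layer 1: θ = 6.10°; offset = 27.4·tan 6.10° = 2.928 m.
Layer 2: sin θ = p·549 = 0.1852 → θ = 10.67°; offset = 15.3·tan 10.67° = 2.883 m.
Layer 3: sin θ = p·979 = 0.3303 → θ = 19.28°; offset = 13.6·tan 19.28° = 4.759 m.
Layer 4: sin θ = p·1837 = 0.6197 → θ = 38.29°; offset = 26.2·tan 38.29° = 20.688 m.
Σ offsets = 31.258 m.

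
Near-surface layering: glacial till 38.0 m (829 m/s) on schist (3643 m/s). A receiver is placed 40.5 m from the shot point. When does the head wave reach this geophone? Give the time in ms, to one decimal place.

θ_c = arcsin(V₁/V₂) = arcsin(829/3643) = 13.15°, cos θ_c = 0.9738.
Intercept time tᵢ = 2h cos θ_c / V₁ = 2·38.0·0.9738/829 = 0.08927 s.
t = x/V₂ + tᵢ = 40.5/3643 + 0.08927 = 0.10039 s.

100.4 ms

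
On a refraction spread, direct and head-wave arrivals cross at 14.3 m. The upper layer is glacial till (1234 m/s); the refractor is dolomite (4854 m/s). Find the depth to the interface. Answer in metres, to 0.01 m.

h = (x_cross/2)·√((V₂−V₁)/(V₂+V₁)).
(V₂−V₁)/(V₂+V₁) = (4854−1234)/(4854+1234) = 0.5946; √ = 0.7711.
h = (14.3/2)·0.7711 = 5.51 m.

5.51 m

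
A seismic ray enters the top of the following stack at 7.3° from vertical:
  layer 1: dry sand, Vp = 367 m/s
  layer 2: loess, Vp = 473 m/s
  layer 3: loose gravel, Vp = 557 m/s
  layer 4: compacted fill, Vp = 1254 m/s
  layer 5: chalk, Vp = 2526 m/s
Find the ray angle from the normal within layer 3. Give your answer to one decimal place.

Ray parameter p = sin 7.3° / 367 = 3.4623e-04 s/m.
sin θ_3 = p·V_3 = 3.4623e-04 × 557 = 0.1928.
θ_3 = arcsin 0.1928 = 11.12°.

11.1°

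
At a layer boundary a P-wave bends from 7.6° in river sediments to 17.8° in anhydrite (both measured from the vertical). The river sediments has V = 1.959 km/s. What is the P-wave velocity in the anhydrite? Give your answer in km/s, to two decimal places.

4.53 km/s

Snell's law: sin 7.6°/V₁ = sin 17.8°/V₂.
V₂ = V₁·sin 17.8°/sin 7.6° = 1.959 × 2.3114 = 4.53 km/s.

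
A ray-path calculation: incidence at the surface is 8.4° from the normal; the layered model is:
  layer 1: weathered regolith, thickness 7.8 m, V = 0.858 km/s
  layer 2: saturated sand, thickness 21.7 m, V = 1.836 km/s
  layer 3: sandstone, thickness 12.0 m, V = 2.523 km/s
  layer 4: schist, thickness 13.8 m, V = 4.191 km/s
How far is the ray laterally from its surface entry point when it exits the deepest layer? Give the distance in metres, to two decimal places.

Ray parameter p = sin 8.4° / 0.858 km/s = 1.7026e-01 s/km.
Layer 1: θ = 8.40°; offset = 7.8·tan 8.40° = 1.1518 m.
Layer 2: sin θ = p·1.836 = 0.3126 → θ = 18.22°; offset = 21.7·tan 18.22° = 7.1412 m.
Layer 3: sin θ = p·2.523 = 0.4296 → θ = 25.44°; offset = 12.0·tan 25.44° = 5.7083 m.
Layer 4: sin θ = p·4.191 = 0.7136 → θ = 45.53°; offset = 13.8·tan 45.53° = 14.0554 m.
Summing the layer offsets gives 28.0567 m.

28.06 m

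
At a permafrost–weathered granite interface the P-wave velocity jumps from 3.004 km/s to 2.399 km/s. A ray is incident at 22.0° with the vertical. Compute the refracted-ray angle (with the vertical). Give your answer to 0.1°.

17.4°

sin θ₁/V₁ = sin θ₂/V₂ ⇒ sin θ₂ = 2.399·sin 22.0°/3.004 = 2.399·0.3746/3.004 = 0.2992.
θ₂ = arcsin 0.2992 = 17.41° from the normal.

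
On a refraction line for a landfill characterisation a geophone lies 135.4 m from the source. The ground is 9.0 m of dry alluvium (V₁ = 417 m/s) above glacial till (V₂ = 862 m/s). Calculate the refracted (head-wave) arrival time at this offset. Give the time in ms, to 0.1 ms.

t = x/V₂ + 2h·√(V₂²−V₁²)/(V₁V₂).
√(V₂²−V₁²) = √(862²−417²) = 754.4 m/s; delay term = 2·9.0·754.4/(417·862) = 0.03778 s.
t = 135.4/862 + 0.03778 = 0.19486 s.

194.9 ms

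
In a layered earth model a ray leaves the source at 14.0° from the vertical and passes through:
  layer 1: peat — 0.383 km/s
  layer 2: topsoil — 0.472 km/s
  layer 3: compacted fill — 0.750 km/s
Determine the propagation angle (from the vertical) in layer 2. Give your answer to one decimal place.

17.3°

Ray parameter p = sin 14.0° / 0.383 = 6.3165e-01 s/km.
sin θ_2 = p·V_2 = 6.3165e-01 × 0.472 = 0.2981.
θ_2 = arcsin 0.2981 = 17.35°.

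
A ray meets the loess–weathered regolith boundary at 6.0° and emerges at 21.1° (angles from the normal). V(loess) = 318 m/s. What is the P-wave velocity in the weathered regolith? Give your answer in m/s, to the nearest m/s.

1095 m/s

sin 6.0° = 0.1045; sin 21.1° = 0.3600.
V₂ = V₁·(sin θ₂/sin θ₁) = 318·(0.3600/0.1045) = 1095.19 m/s.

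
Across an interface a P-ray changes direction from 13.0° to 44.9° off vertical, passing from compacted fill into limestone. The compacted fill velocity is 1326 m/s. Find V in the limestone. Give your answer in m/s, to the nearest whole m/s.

4161 m/s

sin 13.0° = 0.2250; sin 44.9° = 0.7059.
V₂ = V₁·(sin θ₂/sin θ₁) = 1326·(0.7059/0.2250) = 4160.84 m/s.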